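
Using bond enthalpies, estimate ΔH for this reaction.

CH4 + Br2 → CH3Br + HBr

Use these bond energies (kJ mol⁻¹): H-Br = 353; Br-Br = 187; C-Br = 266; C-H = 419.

ΔH ≈ −13 kJ

Bonds broken (reactants):
  Br-Br: 1 × 187 = 187
  C-H: 4 × 419 = 1676
  Σ(broken) = 1863 kJ
Bonds formed (products):
  C-Br: 1 × 266 = 266
  C-H: 3 × 419 = 1257
  H-Br: 1 × 353 = 353
  Σ(formed) = 1876 kJ
ΔH = Σ(broken) − Σ(formed) = 1863 − 1876 = −13 kJ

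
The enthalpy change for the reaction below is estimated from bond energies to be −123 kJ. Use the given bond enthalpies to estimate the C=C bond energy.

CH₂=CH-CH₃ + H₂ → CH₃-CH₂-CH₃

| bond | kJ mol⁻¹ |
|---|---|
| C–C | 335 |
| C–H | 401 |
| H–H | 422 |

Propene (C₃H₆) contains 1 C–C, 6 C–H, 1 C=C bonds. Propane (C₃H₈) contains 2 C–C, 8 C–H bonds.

Let D be the C=C bond energy.
Σ(broken) = 1×335 + 6×401 + 1×D + 1×422 = 3163 + D
Σ(formed) = 2×335 + 8×401 = 3878
ΔH = Σ(broken) − Σ(formed) = (3163 + D) − (3878) = −715 + D
Setting this equal to −123 kJ gives D = 592 kJ/mol.

D(C=C) ≈ 592 kJ/mol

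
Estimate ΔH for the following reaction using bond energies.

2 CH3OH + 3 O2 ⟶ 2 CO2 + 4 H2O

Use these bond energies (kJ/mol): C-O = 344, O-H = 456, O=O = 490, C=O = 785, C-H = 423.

ΔH ≈ −1180 kJ

Bonds broken (reactants):
  C-H: 6 × 423 = 2538
  C-O: 2 × 344 = 688
  O-H: 2 × 456 = 912
  O=O: 3 × 490 = 1470
  Σ(broken) = 5608 kJ
Bonds formed (products):
  C=O: 4 × 785 = 3140
  O-H: 8 × 456 = 3648
  Σ(formed) = 6788 kJ
ΔH = Σ(broken) − Σ(formed) = 5608 − 6788 = −1180 kJ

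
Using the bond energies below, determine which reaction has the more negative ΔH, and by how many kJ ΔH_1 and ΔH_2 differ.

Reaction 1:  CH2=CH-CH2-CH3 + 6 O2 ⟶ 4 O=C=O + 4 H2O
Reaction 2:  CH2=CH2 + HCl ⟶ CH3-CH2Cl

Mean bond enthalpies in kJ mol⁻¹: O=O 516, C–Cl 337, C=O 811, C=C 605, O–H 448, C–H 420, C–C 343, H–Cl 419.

Reaction 1:
  Bonds broken (reactants):
    C–C: 2 × 343 = 686
    C–H: 8 × 420 = 3360
    C=C: 1 × 605 = 605
    O=O: 6 × 516 = 3096
    Σ(broken) = 7747 kJ
  Bonds formed (products):
    C=O: 8 × 811 = 6488
    O–H: 8 × 448 = 3584
    Σ(formed) = 10072 kJ
  ΔH_1 = 7747 − 10072 = −2325 kJ
Reaction 2:
  Bonds broken (reactants):
    C–H: 4 × 420 = 1680
    C=C: 1 × 605 = 605
    H–Cl: 1 × 419 = 419
    Σ(broken) = 2704 kJ
  Bonds formed (products):
    C–C: 1 × 343 = 343
    C–Cl: 1 × 337 = 337
    C–H: 5 × 420 = 2100
    Σ(formed) = 2780 kJ
  ΔH_2 = 2704 − 2780 = −76 kJ
ΔH_1 − ΔH_2 = −2249 kJ, so reaction 1 has the more negative ΔH; |ΔH_1 − ΔH_2| = 2249 kJ.

Reaction 1, by 2249 kJ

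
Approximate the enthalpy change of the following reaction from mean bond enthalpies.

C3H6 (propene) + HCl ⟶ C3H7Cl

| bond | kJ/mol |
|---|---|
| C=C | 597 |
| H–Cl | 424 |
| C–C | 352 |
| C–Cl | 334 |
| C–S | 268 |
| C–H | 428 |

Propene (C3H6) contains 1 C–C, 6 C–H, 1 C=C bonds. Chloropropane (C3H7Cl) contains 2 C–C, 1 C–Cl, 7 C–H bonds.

Bonds broken (reactants):
  C–C: 1 × 352 = 352
  C–H: 6 × 428 = 2568
  C=C: 1 × 597 = 597
  H–Cl: 1 × 424 = 424
  Σ(broken) = 3941 kJ
Bonds formed (products):
  C–C: 2 × 352 = 704
  C–Cl: 1 × 334 = 334
  C–H: 7 × 428 = 2996
  Σ(formed) = 4034 kJ
ΔH = Σ(broken) − Σ(formed) = 3941 − 4034 = −93 kJ

ΔH ≈ −93 kJ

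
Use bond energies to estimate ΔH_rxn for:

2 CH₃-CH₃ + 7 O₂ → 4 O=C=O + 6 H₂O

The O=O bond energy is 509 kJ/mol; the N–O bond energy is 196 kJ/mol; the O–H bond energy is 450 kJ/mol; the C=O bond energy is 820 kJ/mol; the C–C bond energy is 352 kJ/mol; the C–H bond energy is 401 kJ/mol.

Bonds broken (reactants):
  C–C: 2 × 352 = 704
  C–H: 12 × 401 = 4812
  O=O: 7 × 509 = 3563
  Σ(broken) = 9079 kJ
Bonds formed (products):
  C=O: 8 × 820 = 6560
  O–H: 12 × 450 = 5400
  Σ(formed) = 11960 kJ
ΔH = Σ(broken) − Σ(formed) = 9079 − 11960 = −2881 kJ

ΔH ≈ −2881 kJ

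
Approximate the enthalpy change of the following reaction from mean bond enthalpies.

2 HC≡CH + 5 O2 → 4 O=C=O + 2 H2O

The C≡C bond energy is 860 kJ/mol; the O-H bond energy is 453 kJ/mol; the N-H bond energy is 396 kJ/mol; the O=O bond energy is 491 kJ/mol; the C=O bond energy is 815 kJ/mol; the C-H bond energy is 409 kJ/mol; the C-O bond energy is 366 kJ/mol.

Bonds broken (reactants):
  C≡C: 2 × 860 = 1720
  C-H: 4 × 409 = 1636
  O=O: 5 × 491 = 2455
  Σ(broken) = 5811 kJ
Bonds formed (products):
  C=O: 8 × 815 = 6520
  O-H: 4 × 453 = 1812
  Σ(formed) = 8332 kJ
ΔH = Σ(broken) − Σ(formed) = 5811 − 8332 = −2521 kJ

ΔH ≈ −2521 kJ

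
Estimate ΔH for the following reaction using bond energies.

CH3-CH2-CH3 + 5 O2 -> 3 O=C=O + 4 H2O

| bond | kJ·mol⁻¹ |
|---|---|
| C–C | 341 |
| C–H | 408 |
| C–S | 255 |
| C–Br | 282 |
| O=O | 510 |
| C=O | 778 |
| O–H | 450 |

Bonds broken (reactants):
  C–C: 2 × 341 = 682
  C–H: 8 × 408 = 3264
  O=O: 5 × 510 = 2550
  Σ(broken) = 6496 kJ
Bonds formed (products):
  C=O: 6 × 778 = 4668
  O–H: 8 × 450 = 3600
  Σ(formed) = 8268 kJ
ΔH = Σ(broken) − Σ(formed) = 6496 − 8268 = −1772 kJ

ΔH ≈ −1772 kJ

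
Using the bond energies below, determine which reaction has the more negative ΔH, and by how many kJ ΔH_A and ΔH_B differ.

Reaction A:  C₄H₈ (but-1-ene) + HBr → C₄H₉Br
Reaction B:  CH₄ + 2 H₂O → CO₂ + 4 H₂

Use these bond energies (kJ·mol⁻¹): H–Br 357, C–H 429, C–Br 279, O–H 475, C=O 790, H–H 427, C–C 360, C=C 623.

Reaction A, by 416 kJ

Reaction A:
  Bonds broken (reactants):
    C–C: 2 × 360 = 720
    C–H: 8 × 429 = 3432
    C=C: 1 × 623 = 623
    H–Br: 1 × 357 = 357
    Σ(broken) = 5132 kJ
  Bonds formed (products):
    C–Br: 1 × 279 = 279
    C–C: 3 × 360 = 1080
    C–H: 9 × 429 = 3861
    Σ(formed) = 5220 kJ
  ΔH_A = 5132 − 5220 = −88 kJ
Reaction B:
  Bonds broken (reactants):
    C–H: 4 × 429 = 1716
    O–H: 4 × 475 = 1900
    Σ(broken) = 3616 kJ
  Bonds formed (products):
    C=O: 2 × 790 = 1580
    H–H: 4 × 427 = 1708
    Σ(formed) = 3288 kJ
  ΔH_B = 3616 − 3288 = +328 kJ
ΔH_A − ΔH_B = −416 kJ, so reaction A has the more negative ΔH; |ΔH_A − ΔH_B| = 416 kJ.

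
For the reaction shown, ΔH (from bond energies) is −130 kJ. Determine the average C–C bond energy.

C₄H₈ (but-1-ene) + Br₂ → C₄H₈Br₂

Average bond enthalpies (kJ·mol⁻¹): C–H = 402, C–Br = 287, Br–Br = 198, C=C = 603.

Let D be the C–C bond energy.
Σ(broken) = 1×198 + 2×D + 8×402 + 1×603 = 4017 + 2D
Σ(formed) = 2×287 + 3×D + 8×402 = 3790 + 3D
ΔH = Σ(broken) − Σ(formed) = (4017 + 2D) − (3790 + 3D) = +227 − D
Setting this equal to −130 kJ gives D = 357 kJ/mol.

D(C–C) ≈ 357 kJ/mol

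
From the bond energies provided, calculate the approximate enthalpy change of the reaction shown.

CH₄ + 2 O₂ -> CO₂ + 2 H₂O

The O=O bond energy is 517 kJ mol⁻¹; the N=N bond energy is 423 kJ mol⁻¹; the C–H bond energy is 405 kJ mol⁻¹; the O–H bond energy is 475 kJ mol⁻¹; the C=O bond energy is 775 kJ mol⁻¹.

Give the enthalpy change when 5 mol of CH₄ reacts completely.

ΔH = −3980 kJ

Bonds broken (reactants):
  C–H: 4 × 405 = 1620
  O=O: 2 × 517 = 1034
  Σ(broken) = 2654 kJ
Bonds formed (products):
  C=O: 2 × 775 = 1550
  O–H: 4 × 475 = 1900
  Σ(formed) = 3450 kJ
ΔH = Σ(broken) − Σ(formed) = 2654 − 3450 = −796 kJ
For 5× the reaction as written: 5 × (−796) = −3980 kJ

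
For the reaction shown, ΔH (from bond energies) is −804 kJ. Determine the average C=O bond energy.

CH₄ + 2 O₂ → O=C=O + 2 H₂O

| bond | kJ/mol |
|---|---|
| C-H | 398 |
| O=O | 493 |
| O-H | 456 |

D(C=O) ≈ 779 kJ/mol

Let D be the C=O bond energy.
Σ(broken) = 4×398 + 2×493 = 2578
Σ(formed) = 2×D + 4×456 = 1824 + 2D
ΔH = Σ(broken) − Σ(formed) = (2578) − (1824 + 2D) = +754 − 2D
Setting this equal to −804 kJ gives 2D = 1558, so D = 779 kJ/mol.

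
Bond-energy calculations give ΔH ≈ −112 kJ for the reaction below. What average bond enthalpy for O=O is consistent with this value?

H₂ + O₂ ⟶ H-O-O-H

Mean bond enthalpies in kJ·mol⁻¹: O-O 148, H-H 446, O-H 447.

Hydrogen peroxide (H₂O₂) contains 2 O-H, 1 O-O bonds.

Let D be the O=O bond energy.
Σ(broken) = 1×446 + 1×D = 446 + D
Σ(formed) = 2×447 + 1×148 = 1042
ΔH = Σ(broken) − Σ(formed) = (446 + D) − (1042) = −596 + D
Setting this equal to −112 kJ gives D = 484 kJ/mol.

D(O=O) ≈ 484 kJ/mol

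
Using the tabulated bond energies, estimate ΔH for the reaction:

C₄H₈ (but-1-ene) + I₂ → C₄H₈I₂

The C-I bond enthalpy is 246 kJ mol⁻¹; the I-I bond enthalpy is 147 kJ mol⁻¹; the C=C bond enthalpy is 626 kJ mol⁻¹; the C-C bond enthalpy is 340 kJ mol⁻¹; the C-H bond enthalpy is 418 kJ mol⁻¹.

ΔH ≈ −59 kJ

Bonds broken (reactants):
  C-C: 2 × 340 = 680
  C-H: 8 × 418 = 3344
  C=C: 1 × 626 = 626
  I-I: 1 × 147 = 147
  Σ(broken) = 4797 kJ
Bonds formed (products):
  C-C: 3 × 340 = 1020
  C-H: 8 × 418 = 3344
  C-I: 2 × 246 = 492
  Σ(formed) = 4856 kJ
ΔH = Σ(broken) − Σ(formed) = 4797 − 4856 = −59 kJ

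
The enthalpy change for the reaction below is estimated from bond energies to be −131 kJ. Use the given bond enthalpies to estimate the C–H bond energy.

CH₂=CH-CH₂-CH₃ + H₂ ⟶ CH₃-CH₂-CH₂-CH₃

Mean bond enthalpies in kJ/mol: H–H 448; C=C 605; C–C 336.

Let D be the C–H bond energy.
Σ(broken) = 2×336 + 8×D + 1×605 + 1×448 = 1725 + 8D
Σ(formed) = 3×336 + 10×D = 1008 + 10D
ΔH = Σ(broken) − Σ(formed) = (1725 + 8D) − (1008 + 10D) = +717 − 2D
Setting this equal to −131 kJ gives 2D = 848, so D = 424 kJ/mol.

D(C–H) ≈ 424 kJ/mol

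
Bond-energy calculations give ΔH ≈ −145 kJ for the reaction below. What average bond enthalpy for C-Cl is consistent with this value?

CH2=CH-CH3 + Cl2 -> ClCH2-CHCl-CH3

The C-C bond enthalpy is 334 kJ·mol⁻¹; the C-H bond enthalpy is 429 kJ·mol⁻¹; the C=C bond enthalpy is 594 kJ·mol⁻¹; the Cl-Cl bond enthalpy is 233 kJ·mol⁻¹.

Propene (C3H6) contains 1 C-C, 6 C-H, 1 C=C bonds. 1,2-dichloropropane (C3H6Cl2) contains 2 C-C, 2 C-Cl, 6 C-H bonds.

D(C-Cl) ≈ 319 kJ/mol

Let D be the C-Cl bond energy.
Σ(broken) = 1×334 + 6×429 + 1×594 + 1×233 = 3735
Σ(formed) = 2×334 + 2×D + 6×429 = 3242 + 2D
ΔH = Σ(broken) − Σ(formed) = (3735) − (3242 + 2D) = +493 − 2D
Setting this equal to −145 kJ gives 2D = 638, so D = 319 kJ/mol.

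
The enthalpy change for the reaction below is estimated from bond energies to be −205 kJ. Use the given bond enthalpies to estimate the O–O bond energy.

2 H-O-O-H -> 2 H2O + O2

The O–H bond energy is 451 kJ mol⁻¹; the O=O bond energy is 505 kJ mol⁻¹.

D(O–O) ≈ 150 kJ/mol

Let D be the O–O bond energy.
Σ(broken) = 4×451 + 2×D = 1804 + 2D
Σ(formed) = 4×451 + 1×505 = 2309
ΔH = Σ(broken) − Σ(formed) = (1804 + 2D) − (2309) = −505 + 2D
Setting this equal to −205 kJ gives 2D = 300, so D = 150 kJ/mol.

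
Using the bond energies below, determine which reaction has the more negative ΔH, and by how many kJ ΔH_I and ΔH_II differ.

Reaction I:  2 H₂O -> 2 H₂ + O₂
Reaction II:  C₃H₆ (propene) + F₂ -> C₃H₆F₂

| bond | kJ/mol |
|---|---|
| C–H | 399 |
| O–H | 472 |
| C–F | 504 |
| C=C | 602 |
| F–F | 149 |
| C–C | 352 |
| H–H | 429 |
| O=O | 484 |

Reaction I:
  Bonds broken (reactants):
    O–H: 4 × 472 = 1888
    Σ(broken) = 1888 kJ
  Bonds formed (products):
    H–H: 2 × 429 = 858
    O=O: 1 × 484 = 484
    Σ(formed) = 1342 kJ
  ΔH_I = 1888 − 1342 = +546 kJ
Reaction II:
  Bonds broken (reactants):
    C–C: 1 × 352 = 352
    C–H: 6 × 399 = 2394
    C=C: 1 × 602 = 602
    F–F: 1 × 149 = 149
    Σ(broken) = 3497 kJ
  Bonds formed (products):
    C–C: 2 × 352 = 704
    C–F: 2 × 504 = 1008
    C–H: 6 × 399 = 2394
    Σ(formed) = 4106 kJ
  ΔH_II = 3497 − 4106 = −609 kJ
ΔH_I − ΔH_II = +1155 kJ, so reaction II has the more negative ΔH; |ΔH_I − ΔH_II| = 1155 kJ.

Reaction II, by 1155 kJ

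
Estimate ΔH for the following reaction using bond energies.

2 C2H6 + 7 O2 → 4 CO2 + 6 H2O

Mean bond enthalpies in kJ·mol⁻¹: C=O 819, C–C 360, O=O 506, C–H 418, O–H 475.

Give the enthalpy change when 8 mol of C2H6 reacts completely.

ΔH = −11896 kJ

Bonds broken (reactants):
  C–C: 2 × 360 = 720
  C–H: 12 × 418 = 5016
  O=O: 7 × 506 = 3542
  Σ(broken) = 9278 kJ
Bonds formed (products):
  C=O: 8 × 819 = 6552
  O–H: 12 × 475 = 5700
  Σ(formed) = 12252 kJ
ΔH = Σ(broken) − Σ(formed) = 9278 − 12252 = −2974 kJ
For 4× the reaction as written: 4 × (−2974) = −11896 kJ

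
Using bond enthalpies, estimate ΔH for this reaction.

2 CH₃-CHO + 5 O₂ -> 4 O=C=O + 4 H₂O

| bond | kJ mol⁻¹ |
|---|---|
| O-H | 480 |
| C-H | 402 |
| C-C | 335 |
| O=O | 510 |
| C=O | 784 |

Bonds broken (reactants):
  C-C: 2 × 335 = 670
  C-H: 8 × 402 = 3216
  C=O: 2 × 784 = 1568
  O=O: 5 × 510 = 2550
  Σ(broken) = 8004 kJ
Bonds formed (products):
  C=O: 8 × 784 = 6272
  O-H: 8 × 480 = 3840
  Σ(formed) = 10112 kJ
ΔH = Σ(broken) − Σ(formed) = 8004 − 10112 = −2108 kJ

ΔH ≈ −2108 kJ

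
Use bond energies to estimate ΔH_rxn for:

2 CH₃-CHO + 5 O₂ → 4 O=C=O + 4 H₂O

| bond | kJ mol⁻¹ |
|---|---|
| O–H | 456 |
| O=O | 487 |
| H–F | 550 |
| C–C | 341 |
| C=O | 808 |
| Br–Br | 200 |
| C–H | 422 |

ΔH ≈ −2003 kJ

Bonds broken (reactants):
  C–C: 2 × 341 = 682
  C–H: 8 × 422 = 3376
  C=O: 2 × 808 = 1616
  O=O: 5 × 487 = 2435
  Σ(broken) = 8109 kJ
Bonds formed (products):
  C=O: 8 × 808 = 6464
  O–H: 8 × 456 = 3648
  Σ(formed) = 10112 kJ
ΔH = Σ(broken) − Σ(formed) = 8109 − 10112 = −2003 kJ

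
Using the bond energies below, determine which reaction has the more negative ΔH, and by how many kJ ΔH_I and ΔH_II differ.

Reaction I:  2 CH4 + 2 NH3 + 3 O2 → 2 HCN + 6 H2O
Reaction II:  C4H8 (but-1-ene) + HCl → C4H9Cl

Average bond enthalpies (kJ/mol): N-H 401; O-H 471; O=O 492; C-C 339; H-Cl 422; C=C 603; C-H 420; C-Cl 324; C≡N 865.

Reaction I, by 922 kJ

Reaction I:
  Bonds broken (reactants):
    C-H: 8 × 420 = 3360
    N-H: 6 × 401 = 2406
    O=O: 3 × 492 = 1476
    Σ(broken) = 7242 kJ
  Bonds formed (products):
    C≡N: 2 × 865 = 1730
    C-H: 2 × 420 = 840
    O-H: 12 × 471 = 5652
    Σ(formed) = 8222 kJ
  ΔH_I = 7242 − 8222 = −980 kJ
Reaction II:
  Bonds broken (reactants):
    C-C: 2 × 339 = 678
    C-H: 8 × 420 = 3360
    C=C: 1 × 603 = 603
    H-Cl: 1 × 422 = 422
    Σ(broken) = 5063 kJ
  Bonds formed (products):
    C-C: 3 × 339 = 1017
    C-Cl: 1 × 324 = 324
    C-H: 9 × 420 = 3780
    Σ(formed) = 5121 kJ
  ΔH_II = 5063 − 5121 = −58 kJ
ΔH_I − ΔH_II = −922 kJ, so reaction I has the more negative ΔH; |ΔH_I − ΔH_II| = 922 kJ.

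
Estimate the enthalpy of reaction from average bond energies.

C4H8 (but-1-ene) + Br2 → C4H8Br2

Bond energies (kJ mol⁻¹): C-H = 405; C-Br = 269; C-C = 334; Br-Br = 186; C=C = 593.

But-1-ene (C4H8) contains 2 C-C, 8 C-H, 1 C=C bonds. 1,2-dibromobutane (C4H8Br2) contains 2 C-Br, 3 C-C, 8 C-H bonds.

Bonds broken (reactants):
  Br-Br: 1 × 186 = 186
  C-C: 2 × 334 = 668
  C-H: 8 × 405 = 3240
  C=C: 1 × 593 = 593
  Σ(broken) = 4687 kJ
Bonds formed (products):
  C-Br: 2 × 269 = 538
  C-C: 3 × 334 = 1002
  C-H: 8 × 405 = 3240
  Σ(formed) = 4780 kJ
ΔH = Σ(broken) − Σ(formed) = 4687 − 4780 = −93 kJ

ΔH ≈ −93 kJ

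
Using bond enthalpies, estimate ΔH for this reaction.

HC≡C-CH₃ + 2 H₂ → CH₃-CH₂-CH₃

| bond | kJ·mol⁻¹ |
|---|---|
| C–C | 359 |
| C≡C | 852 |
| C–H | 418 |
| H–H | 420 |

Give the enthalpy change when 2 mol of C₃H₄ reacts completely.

ΔH = −678 kJ

Bonds broken (reactants):
  C≡C: 1 × 852 = 852
  C–C: 1 × 359 = 359
  C–H: 4 × 418 = 1672
  H–H: 2 × 420 = 840
  Σ(broken) = 3723 kJ
Bonds formed (products):
  C–C: 2 × 359 = 718
  C–H: 8 × 418 = 3344
  Σ(formed) = 4062 kJ
ΔH = Σ(broken) − Σ(formed) = 3723 − 4062 = −339 kJ
For 2× the reaction as written: 2 × (−339) = −678 kJ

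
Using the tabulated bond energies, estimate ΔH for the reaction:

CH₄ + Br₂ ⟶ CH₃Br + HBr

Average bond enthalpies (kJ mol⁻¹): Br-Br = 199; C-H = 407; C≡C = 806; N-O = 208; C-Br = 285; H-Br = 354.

ΔH ≈ −33 kJ

Bonds broken (reactants):
  Br-Br: 1 × 199 = 199
  C-H: 4 × 407 = 1628
  Σ(broken) = 1827 kJ
Bonds formed (products):
  C-Br: 1 × 285 = 285
  C-H: 3 × 407 = 1221
  H-Br: 1 × 354 = 354
  Σ(formed) = 1860 kJ
ΔH = Σ(broken) − Σ(formed) = 1827 − 1860 = −33 kJ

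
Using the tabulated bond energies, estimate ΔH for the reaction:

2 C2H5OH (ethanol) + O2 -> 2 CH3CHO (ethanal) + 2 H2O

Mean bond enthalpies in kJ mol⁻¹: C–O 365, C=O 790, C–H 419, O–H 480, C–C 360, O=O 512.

Bonds broken (reactants):
  C–C: 2 × 360 = 720
  C–H: 10 × 419 = 4190
  C–O: 2 × 365 = 730
  O–H: 2 × 480 = 960
  O=O: 1 × 512 = 512
  Σ(broken) = 7112 kJ
Bonds formed (products):
  C–C: 2 × 360 = 720
  C–H: 8 × 419 = 3352
  C=O: 2 × 790 = 1580
  O–H: 4 × 480 = 1920
  Σ(formed) = 7572 kJ
ΔH = Σ(broken) − Σ(formed) = 7112 − 7572 = −460 kJ

ΔH ≈ −460 kJ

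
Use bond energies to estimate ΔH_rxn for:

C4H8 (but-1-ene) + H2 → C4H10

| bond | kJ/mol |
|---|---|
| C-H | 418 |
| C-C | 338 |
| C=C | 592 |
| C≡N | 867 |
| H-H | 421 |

ΔH ≈ −161 kJ

Bonds broken (reactants):
  C-C: 2 × 338 = 676
  C-H: 8 × 418 = 3344
  C=C: 1 × 592 = 592
  H-H: 1 × 421 = 421
  Σ(broken) = 5033 kJ
Bonds formed (products):
  C-C: 3 × 338 = 1014
  C-H: 10 × 418 = 4180
  Σ(formed) = 5194 kJ
ΔH = Σ(broken) − Σ(formed) = 5033 − 5194 = −161 kJ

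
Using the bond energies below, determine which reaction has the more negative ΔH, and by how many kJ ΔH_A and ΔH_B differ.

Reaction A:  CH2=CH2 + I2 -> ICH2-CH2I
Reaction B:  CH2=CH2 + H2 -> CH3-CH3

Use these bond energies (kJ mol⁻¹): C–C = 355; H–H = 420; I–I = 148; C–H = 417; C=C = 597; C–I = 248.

Reaction B, by 66 kJ

Reaction A:
  Bonds broken (reactants):
    C–H: 4 × 417 = 1668
    C=C: 1 × 597 = 597
    I–I: 1 × 148 = 148
    Σ(broken) = 2413 kJ
  Bonds formed (products):
    C–C: 1 × 355 = 355
    C–H: 4 × 417 = 1668
    C–I: 2 × 248 = 496
    Σ(formed) = 2519 kJ
  ΔH_A = 2413 − 2519 = −106 kJ
Reaction B:
  Bonds broken (reactants):
    C–H: 4 × 417 = 1668
    C=C: 1 × 597 = 597
    H–H: 1 × 420 = 420
    Σ(broken) = 2685 kJ
  Bonds formed (products):
    C–C: 1 × 355 = 355
    C–H: 6 × 417 = 2502
    Σ(formed) = 2857 kJ
  ΔH_B = 2685 − 2857 = −172 kJ
ΔH_A − ΔH_B = +66 kJ, so reaction B has the more negative ΔH; |ΔH_A − ΔH_B| = 66 kJ.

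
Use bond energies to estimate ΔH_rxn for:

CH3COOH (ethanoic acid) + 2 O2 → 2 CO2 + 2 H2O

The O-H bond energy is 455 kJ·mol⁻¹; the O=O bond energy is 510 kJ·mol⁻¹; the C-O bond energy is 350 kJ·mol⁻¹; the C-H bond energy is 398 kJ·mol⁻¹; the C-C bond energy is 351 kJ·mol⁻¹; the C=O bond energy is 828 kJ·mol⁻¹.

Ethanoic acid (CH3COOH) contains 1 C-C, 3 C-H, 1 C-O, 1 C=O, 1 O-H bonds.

ΔH ≈ −934 kJ

Bonds broken (reactants):
  C-C: 1 × 351 = 351
  C-H: 3 × 398 = 1194
  C-O: 1 × 350 = 350
  C=O: 1 × 828 = 828
  O-H: 1 × 455 = 455
  O=O: 2 × 510 = 1020
  Σ(broken) = 4198 kJ
Bonds formed (products):
  C=O: 4 × 828 = 3312
  O-H: 4 × 455 = 1820
  Σ(formed) = 5132 kJ
ΔH = Σ(broken) − Σ(formed) = 4198 − 5132 = −934 kJ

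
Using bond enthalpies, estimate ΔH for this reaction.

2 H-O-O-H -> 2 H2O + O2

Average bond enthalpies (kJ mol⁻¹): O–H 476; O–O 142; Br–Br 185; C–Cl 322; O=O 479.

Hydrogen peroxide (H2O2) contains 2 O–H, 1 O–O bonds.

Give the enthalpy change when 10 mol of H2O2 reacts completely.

Bonds broken (reactants):
  O–H: 4 × 476 = 1904
  O–O: 2 × 142 = 284
  Σ(broken) = 2188 kJ
Bonds formed (products):
  O–H: 4 × 476 = 1904
  O=O: 1 × 479 = 479
  Σ(formed) = 2383 kJ
ΔH = Σ(broken) − Σ(formed) = 2188 − 2383 = −195 kJ
For 5× the reaction as written: 5 × (−195) = −975 kJ

ΔH = −975 kJ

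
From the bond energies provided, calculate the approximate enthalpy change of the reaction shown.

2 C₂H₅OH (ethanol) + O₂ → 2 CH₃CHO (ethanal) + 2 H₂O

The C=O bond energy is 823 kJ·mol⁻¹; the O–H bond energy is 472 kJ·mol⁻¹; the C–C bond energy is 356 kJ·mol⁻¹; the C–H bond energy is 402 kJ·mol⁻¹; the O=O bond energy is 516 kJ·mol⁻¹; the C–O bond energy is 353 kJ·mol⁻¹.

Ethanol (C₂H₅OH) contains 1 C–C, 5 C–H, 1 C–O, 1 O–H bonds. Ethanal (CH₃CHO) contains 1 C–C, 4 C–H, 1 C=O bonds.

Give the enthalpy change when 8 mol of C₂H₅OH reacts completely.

Bonds broken (reactants):
  C–C: 2 × 356 = 712
  C–H: 10 × 402 = 4020
  C–O: 2 × 353 = 706
  O–H: 2 × 472 = 944
  O=O: 1 × 516 = 516
  Σ(broken) = 6898 kJ
Bonds formed (products):
  C–C: 2 × 356 = 712
  C–H: 8 × 402 = 3216
  C=O: 2 × 823 = 1646
  O–H: 4 × 472 = 1888
  Σ(formed) = 7462 kJ
ΔH = Σ(broken) − Σ(formed) = 6898 − 7462 = −564 kJ
For 4× the reaction as written: 4 × (−564) = −2256 kJ

ΔH = −2256 kJ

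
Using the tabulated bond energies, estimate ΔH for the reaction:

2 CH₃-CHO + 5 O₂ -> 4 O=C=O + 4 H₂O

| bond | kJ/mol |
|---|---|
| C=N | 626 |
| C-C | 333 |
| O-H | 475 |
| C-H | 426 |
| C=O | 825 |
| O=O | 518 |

ΔH ≈ −2086 kJ

Bonds broken (reactants):
  C-C: 2 × 333 = 666
  C-H: 8 × 426 = 3408
  C=O: 2 × 825 = 1650
  O=O: 5 × 518 = 2590
  Σ(broken) = 8314 kJ
Bonds formed (products):
  C=O: 8 × 825 = 6600
  O-H: 8 × 475 = 3800
  Σ(formed) = 10400 kJ
ΔH = Σ(broken) − Σ(formed) = 8314 − 10400 = −2086 kJ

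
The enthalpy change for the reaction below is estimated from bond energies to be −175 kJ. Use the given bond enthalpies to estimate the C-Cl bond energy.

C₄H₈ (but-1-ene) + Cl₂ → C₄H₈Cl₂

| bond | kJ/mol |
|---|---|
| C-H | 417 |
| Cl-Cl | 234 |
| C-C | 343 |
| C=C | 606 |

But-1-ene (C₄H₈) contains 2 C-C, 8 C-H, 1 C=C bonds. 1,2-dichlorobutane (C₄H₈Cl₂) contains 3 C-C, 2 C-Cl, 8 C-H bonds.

D(C-Cl) ≈ 336 kJ/mol

Let D be the C-Cl bond energy.
Σ(broken) = 2×343 + 8×417 + 1×606 + 1×234 = 4862
Σ(formed) = 3×343 + 2×D + 8×417 = 4365 + 2D
ΔH = Σ(broken) − Σ(formed) = (4862) − (4365 + 2D) = +497 − 2D
Setting this equal to −175 kJ gives 2D = 672, so D = 336 kJ/mol.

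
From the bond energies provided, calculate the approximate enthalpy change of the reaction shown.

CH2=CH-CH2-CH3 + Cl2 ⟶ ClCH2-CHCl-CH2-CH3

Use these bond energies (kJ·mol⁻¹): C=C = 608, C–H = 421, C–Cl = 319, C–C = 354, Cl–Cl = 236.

ΔH ≈ −148 kJ

Bonds broken (reactants):
  C–C: 2 × 354 = 708
  C–H: 8 × 421 = 3368
  C=C: 1 × 608 = 608
  Cl–Cl: 1 × 236 = 236
  Σ(broken) = 4920 kJ
Bonds formed (products):
  C–C: 3 × 354 = 1062
  C–Cl: 2 × 319 = 638
  C–H: 8 × 421 = 3368
  Σ(formed) = 5068 kJ
ΔH = Σ(broken) − Σ(formed) = 4920 − 5068 = −148 kJ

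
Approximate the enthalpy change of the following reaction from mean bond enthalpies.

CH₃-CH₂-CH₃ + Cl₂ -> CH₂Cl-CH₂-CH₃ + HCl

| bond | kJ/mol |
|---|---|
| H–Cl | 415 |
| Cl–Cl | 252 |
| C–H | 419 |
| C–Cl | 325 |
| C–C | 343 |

Bonds broken (reactants):
  C–C: 2 × 343 = 686
  C–H: 8 × 419 = 3352
  Cl–Cl: 1 × 252 = 252
  Σ(broken) = 4290 kJ
Bonds formed (products):
  C–C: 2 × 343 = 686
  C–Cl: 1 × 325 = 325
  C–H: 7 × 419 = 2933
  H–Cl: 1 × 415 = 415
  Σ(formed) = 4359 kJ
ΔH = Σ(broken) − Σ(formed) = 4290 − 4359 = −69 kJ

ΔH ≈ −69 kJ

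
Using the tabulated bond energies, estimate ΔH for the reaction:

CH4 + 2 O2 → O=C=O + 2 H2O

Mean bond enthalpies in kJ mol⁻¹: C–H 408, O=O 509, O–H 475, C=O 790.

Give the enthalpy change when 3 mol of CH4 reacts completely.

ΔH = −2490 kJ

Bonds broken (reactants):
  C–H: 4 × 408 = 1632
  O=O: 2 × 509 = 1018
  Σ(broken) = 2650 kJ
Bonds formed (products):
  C=O: 2 × 790 = 1580
  O–H: 4 × 475 = 1900
  Σ(formed) = 3480 kJ
ΔH = Σ(broken) − Σ(formed) = 2650 − 3480 = −830 kJ
For 3× the reaction as written: 3 × (−830) = −2490 kJ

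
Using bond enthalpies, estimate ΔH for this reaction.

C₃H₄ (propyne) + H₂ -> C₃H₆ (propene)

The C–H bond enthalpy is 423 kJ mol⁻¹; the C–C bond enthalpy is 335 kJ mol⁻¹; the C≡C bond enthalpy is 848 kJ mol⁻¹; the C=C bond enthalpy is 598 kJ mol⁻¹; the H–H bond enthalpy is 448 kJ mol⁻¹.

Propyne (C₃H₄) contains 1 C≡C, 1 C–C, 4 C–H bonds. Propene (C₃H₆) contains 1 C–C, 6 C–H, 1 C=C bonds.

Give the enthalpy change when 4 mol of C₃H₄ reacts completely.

ΔH = −592 kJ

Bonds broken (reactants):
  C≡C: 1 × 848 = 848
  C–C: 1 × 335 = 335
  C–H: 4 × 423 = 1692
  H–H: 1 × 448 = 448
  Σ(broken) = 3323 kJ
Bonds formed (products):
  C–C: 1 × 335 = 335
  C–H: 6 × 423 = 2538
  C=C: 1 × 598 = 598
  Σ(formed) = 3471 kJ
ΔH = Σ(broken) − Σ(formed) = 3323 − 3471 = −148 kJ
For 4× the reaction as written: 4 × (−148) = −592 kJ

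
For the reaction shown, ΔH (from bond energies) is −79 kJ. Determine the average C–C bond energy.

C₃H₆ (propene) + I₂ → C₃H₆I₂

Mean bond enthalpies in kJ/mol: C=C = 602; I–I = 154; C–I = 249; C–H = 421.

Let D be the C–C bond energy.
Σ(broken) = 1×D + 6×421 + 1×602 + 1×154 = 3282 + D
Σ(formed) = 2×D + 6×421 + 2×249 = 3024 + 2D
ΔH = Σ(broken) − Σ(formed) = (3282 + D) − (3024 + 2D) = +258 − D
Setting this equal to −79 kJ gives D = 337 kJ/mol.

D(C–C) ≈ 337 kJ/mol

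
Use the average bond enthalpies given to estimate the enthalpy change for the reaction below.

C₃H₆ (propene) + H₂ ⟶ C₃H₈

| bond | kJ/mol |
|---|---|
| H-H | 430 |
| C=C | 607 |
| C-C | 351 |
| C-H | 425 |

Bonds broken (reactants):
  C-C: 1 × 351 = 351
  C-H: 6 × 425 = 2550
  C=C: 1 × 607 = 607
  H-H: 1 × 430 = 430
  Σ(broken) = 3938 kJ
Bonds formed (products):
  C-C: 2 × 351 = 702
  C-H: 8 × 425 = 3400
  Σ(formed) = 4102 kJ
ΔH = Σ(broken) − Σ(formed) = 3938 − 4102 = −164 kJ

ΔH ≈ −164 kJ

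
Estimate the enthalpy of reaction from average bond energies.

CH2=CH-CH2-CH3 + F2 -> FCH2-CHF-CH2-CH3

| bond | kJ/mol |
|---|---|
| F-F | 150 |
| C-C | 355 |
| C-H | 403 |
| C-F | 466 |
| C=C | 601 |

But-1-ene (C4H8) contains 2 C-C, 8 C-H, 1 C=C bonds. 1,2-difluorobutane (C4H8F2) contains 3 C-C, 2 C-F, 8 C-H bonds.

Bonds broken (reactants):
  C-C: 2 × 355 = 710
  C-H: 8 × 403 = 3224
  C=C: 1 × 601 = 601
  F-F: 1 × 150 = 150
  Σ(broken) = 4685 kJ
Bonds formed (products):
  C-C: 3 × 355 = 1065
  C-F: 2 × 466 = 932
  C-H: 8 × 403 = 3224
  Σ(formed) = 5221 kJ
ΔH = Σ(broken) − Σ(formed) = 4685 − 5221 = −536 kJ

ΔH ≈ −536 kJ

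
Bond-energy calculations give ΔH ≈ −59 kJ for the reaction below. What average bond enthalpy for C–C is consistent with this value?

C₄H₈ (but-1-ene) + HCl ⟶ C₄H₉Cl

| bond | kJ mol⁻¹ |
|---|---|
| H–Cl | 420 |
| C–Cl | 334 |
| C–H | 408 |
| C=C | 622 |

Let D be the C–C bond energy.
Σ(broken) = 2×D + 8×408 + 1×622 + 1×420 = 4306 + 2D
Σ(formed) = 3×D + 1×334 + 9×408 = 4006 + 3D
ΔH = Σ(broken) − Σ(formed) = (4306 + 2D) − (4006 + 3D) = +300 − D
Setting this equal to −59 kJ gives D = 359 kJ/mol.

D(C–C) ≈ 359 kJ/mol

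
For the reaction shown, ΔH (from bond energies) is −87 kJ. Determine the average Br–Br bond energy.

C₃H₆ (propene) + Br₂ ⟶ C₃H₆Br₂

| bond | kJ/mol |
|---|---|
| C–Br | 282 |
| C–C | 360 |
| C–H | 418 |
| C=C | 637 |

Let D be the Br–Br bond energy.
Σ(broken) = 1×D + 1×360 + 6×418 + 1×637 = 3505 + D
Σ(formed) = 2×282 + 2×360 + 6×418 = 3792
ΔH = Σ(broken) − Σ(formed) = (3505 + D) − (3792) = −287 + D
Setting this equal to −87 kJ gives D = 200 kJ/mol.

D(Br–Br) ≈ 200 kJ/mol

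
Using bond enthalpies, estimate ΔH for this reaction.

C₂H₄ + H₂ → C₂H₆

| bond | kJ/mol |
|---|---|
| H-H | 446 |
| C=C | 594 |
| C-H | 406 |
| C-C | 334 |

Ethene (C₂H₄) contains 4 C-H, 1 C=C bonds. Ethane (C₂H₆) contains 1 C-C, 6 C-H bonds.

Bonds broken (reactants):
  C-H: 4 × 406 = 1624
  C=C: 1 × 594 = 594
  H-H: 1 × 446 = 446
  Σ(broken) = 2664 kJ
Bonds formed (products):
  C-C: 1 × 334 = 334
  C-H: 6 × 406 = 2436
  Σ(formed) = 2770 kJ
ΔH = Σ(broken) − Σ(formed) = 2664 − 2770 = −106 kJ

ΔH ≈ −106 kJ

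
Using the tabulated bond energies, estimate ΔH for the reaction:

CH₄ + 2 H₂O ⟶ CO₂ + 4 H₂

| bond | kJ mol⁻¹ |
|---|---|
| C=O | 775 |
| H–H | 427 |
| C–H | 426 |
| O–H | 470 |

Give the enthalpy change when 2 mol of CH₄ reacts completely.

ΔH = +652 kJ

Bonds broken (reactants):
  C–H: 4 × 426 = 1704
  O–H: 4 × 470 = 1880
  Σ(broken) = 3584 kJ
Bonds formed (products):
  C=O: 2 × 775 = 1550
  H–H: 4 × 427 = 1708
  Σ(formed) = 3258 kJ
ΔH = Σ(broken) − Σ(formed) = 3584 − 3258 = +326 kJ
For 2× the reaction as written: 2 × (+326) = +652 kJ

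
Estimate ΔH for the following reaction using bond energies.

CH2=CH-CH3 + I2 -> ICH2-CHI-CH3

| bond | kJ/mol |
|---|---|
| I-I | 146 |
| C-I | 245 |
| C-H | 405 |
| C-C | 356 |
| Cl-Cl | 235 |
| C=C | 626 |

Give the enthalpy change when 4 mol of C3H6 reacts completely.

ΔH = −296 kJ

Bonds broken (reactants):
  C-C: 1 × 356 = 356
  C-H: 6 × 405 = 2430
  C=C: 1 × 626 = 626
  I-I: 1 × 146 = 146
  Σ(broken) = 3558 kJ
Bonds formed (products):
  C-C: 2 × 356 = 712
  C-H: 6 × 405 = 2430
  C-I: 2 × 245 = 490
  Σ(formed) = 3632 kJ
ΔH = Σ(broken) − Σ(formed) = 3558 − 3632 = −74 kJ
For 4× the reaction as written: 4 × (−74) = −296 kJ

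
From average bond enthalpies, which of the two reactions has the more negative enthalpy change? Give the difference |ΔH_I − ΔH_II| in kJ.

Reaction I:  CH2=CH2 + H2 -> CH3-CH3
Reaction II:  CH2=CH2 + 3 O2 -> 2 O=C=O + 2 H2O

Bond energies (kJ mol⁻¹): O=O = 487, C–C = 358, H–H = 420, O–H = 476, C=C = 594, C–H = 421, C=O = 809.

Reaction II, by 1215 kJ

Reaction I:
  Bonds broken (reactants):
    C–H: 4 × 421 = 1684
    C=C: 1 × 594 = 594
    H–H: 1 × 420 = 420
    Σ(broken) = 2698 kJ
  Bonds formed (products):
    C–C: 1 × 358 = 358
    C–H: 6 × 421 = 2526
    Σ(formed) = 2884 kJ
  ΔH_I = 2698 − 2884 = −186 kJ
Reaction II:
  Bonds broken (reactants):
    C–H: 4 × 421 = 1684
    C=C: 1 × 594 = 594
    O=O: 3 × 487 = 1461
    Σ(broken) = 3739 kJ
  Bonds formed (products):
    C=O: 4 × 809 = 3236
    O–H: 4 × 476 = 1904
    Σ(formed) = 5140 kJ
  ΔH_II = 3739 − 5140 = −1401 kJ
ΔH_I − ΔH_II = +1215 kJ, so reaction II has the more negative ΔH; |ΔH_I − ΔH_II| = 1215 kJ.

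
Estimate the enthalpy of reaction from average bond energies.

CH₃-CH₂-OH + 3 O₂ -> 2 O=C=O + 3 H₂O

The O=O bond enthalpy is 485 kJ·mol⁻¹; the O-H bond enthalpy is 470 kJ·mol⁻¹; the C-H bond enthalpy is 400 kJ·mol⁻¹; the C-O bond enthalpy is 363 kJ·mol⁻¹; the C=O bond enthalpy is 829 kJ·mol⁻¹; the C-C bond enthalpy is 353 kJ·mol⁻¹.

Bonds broken (reactants):
  C-C: 1 × 353 = 353
  C-H: 5 × 400 = 2000
  C-O: 1 × 363 = 363
  O-H: 1 × 470 = 470
  O=O: 3 × 485 = 1455
  Σ(broken) = 4641 kJ
Bonds formed (products):
  C=O: 4 × 829 = 3316
  O-H: 6 × 470 = 2820
  Σ(formed) = 6136 kJ
ΔH = Σ(broken) − Σ(formed) = 4641 − 6136 = −1495 kJ

ΔH ≈ −1495 kJ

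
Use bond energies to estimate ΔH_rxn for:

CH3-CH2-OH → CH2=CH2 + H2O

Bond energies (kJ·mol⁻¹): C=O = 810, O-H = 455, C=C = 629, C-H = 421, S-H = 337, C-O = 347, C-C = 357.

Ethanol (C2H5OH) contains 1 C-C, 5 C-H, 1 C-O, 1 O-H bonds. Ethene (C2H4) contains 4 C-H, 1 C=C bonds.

Bonds broken (reactants):
  C-C: 1 × 357 = 357
  C-H: 5 × 421 = 2105
  C-O: 1 × 347 = 347
  O-H: 1 × 455 = 455
  Σ(broken) = 3264 kJ
Bonds formed (products):
  C-H: 4 × 421 = 1684
  C=C: 1 × 629 = 629
  O-H: 2 × 455 = 910
  Σ(formed) = 3223 kJ
ΔH = Σ(broken) − Σ(formed) = 3264 − 3223 = +41 kJ

ΔH ≈ +41 kJ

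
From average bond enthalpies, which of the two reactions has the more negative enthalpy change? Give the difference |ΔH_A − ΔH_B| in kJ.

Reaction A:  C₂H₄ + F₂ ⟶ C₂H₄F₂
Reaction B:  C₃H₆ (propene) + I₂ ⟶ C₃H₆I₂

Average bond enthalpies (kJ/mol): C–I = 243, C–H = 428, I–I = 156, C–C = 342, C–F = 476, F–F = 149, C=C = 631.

Reaction A, by 473 kJ

Reaction A:
  Bonds broken (reactants):
    C–H: 4 × 428 = 1712
    C=C: 1 × 631 = 631
    F–F: 1 × 149 = 149
    Σ(broken) = 2492 kJ
  Bonds formed (products):
    C–C: 1 × 342 = 342
    C–F: 2 × 476 = 952
    C–H: 4 × 428 = 1712
    Σ(formed) = 3006 kJ
  ΔH_A = 2492 − 3006 = −514 kJ
Reaction B:
  Bonds broken (reactants):
    C–C: 1 × 342 = 342
    C–H: 6 × 428 = 2568
    C=C: 1 × 631 = 631
    I–I: 1 × 156 = 156
    Σ(broken) = 3697 kJ
  Bonds formed (products):
    C–C: 2 × 342 = 684
    C–H: 6 × 428 = 2568
    C–I: 2 × 243 = 486
    Σ(formed) = 3738 kJ
  ΔH_B = 3697 − 3738 = −41 kJ
ΔH_A − ΔH_B = −473 kJ, so reaction A has the more negative ΔH; |ΔH_A − ΔH_B| = 473 kJ.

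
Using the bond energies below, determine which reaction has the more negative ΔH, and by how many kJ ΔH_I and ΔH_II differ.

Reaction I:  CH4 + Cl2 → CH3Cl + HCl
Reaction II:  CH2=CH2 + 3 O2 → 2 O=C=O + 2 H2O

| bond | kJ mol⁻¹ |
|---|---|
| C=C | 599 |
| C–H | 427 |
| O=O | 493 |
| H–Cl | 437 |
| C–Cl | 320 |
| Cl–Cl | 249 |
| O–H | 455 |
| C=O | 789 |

Reaction II, by 1109 kJ

Reaction I:
  Bonds broken (reactants):
    C–H: 4 × 427 = 1708
    Cl–Cl: 1 × 249 = 249
    Σ(broken) = 1957 kJ
  Bonds formed (products):
    C–Cl: 1 × 320 = 320
    C–H: 3 × 427 = 1281
    H–Cl: 1 × 437 = 437
    Σ(formed) = 2038 kJ
  ΔH_I = 1957 − 2038 = −81 kJ
Reaction II:
  Bonds broken (reactants):
    C–H: 4 × 427 = 1708
    C=C: 1 × 599 = 599
    O=O: 3 × 493 = 1479
    Σ(broken) = 3786 kJ
  Bonds formed (products):
    C=O: 4 × 789 = 3156
    O–H: 4 × 455 = 1820
    Σ(formed) = 4976 kJ
  ΔH_II = 3786 − 4976 = −1190 kJ
ΔH_I − ΔH_II = +1109 kJ, so reaction II has the more negative ΔH; |ΔH_I − ΔH_II| = 1109 kJ.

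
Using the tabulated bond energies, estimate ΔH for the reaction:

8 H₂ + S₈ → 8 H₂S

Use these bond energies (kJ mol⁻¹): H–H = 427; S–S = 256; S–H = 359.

ΔH ≈ −280 kJ

Bonds broken (reactants):
  H–H: 8 × 427 = 3416
  S–S: 8 × 256 = 2048
  Σ(broken) = 5464 kJ
Bonds formed (products):
  S–H: 16 × 359 = 5744
  Σ(formed) = 5744 kJ
ΔH = Σ(broken) − Σ(formed) = 5464 − 5744 = −280 kJ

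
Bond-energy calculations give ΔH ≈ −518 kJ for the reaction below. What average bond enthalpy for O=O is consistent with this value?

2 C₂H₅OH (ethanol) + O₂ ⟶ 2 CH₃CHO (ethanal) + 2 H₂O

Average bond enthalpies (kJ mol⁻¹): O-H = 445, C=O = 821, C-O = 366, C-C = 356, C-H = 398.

D(O=O) ≈ 486 kJ/mol

Let D be the O=O bond energy.
Σ(broken) = 2×356 + 10×398 + 2×366 + 2×445 + 1×D = 6314 + D
Σ(formed) = 2×356 + 8×398 + 2×821 + 4×445 = 7318
ΔH = Σ(broken) − Σ(formed) = (6314 + D) − (7318) = −1004 + D
Setting this equal to −518 kJ gives D = 486 kJ/mol.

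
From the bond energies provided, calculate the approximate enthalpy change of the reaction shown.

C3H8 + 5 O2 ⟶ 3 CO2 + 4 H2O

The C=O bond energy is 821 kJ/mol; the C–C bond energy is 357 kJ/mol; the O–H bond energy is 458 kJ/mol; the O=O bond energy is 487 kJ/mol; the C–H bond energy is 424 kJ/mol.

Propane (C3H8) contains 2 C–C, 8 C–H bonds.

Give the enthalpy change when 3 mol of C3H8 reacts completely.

ΔH = −6147 kJ

Bonds broken (reactants):
  C–C: 2 × 357 = 714
  C–H: 8 × 424 = 3392
  O=O: 5 × 487 = 2435
  Σ(broken) = 6541 kJ
Bonds formed (products):
  C=O: 6 × 821 = 4926
  O–H: 8 × 458 = 3664
  Σ(formed) = 8590 kJ
ΔH = Σ(broken) − Σ(formed) = 6541 − 8590 = −2049 kJ
For 3× the reaction as written: 3 × (−2049) = −6147 kJ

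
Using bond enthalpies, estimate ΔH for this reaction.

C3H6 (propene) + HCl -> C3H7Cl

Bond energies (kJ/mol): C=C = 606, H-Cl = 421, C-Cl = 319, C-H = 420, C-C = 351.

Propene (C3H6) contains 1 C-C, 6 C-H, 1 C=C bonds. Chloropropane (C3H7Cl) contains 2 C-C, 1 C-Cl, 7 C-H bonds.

Bonds broken (reactants):
  C-C: 1 × 351 = 351
  C-H: 6 × 420 = 2520
  C=C: 1 × 606 = 606
  H-Cl: 1 × 421 = 421
  Σ(broken) = 3898 kJ
Bonds formed (products):
  C-C: 2 × 351 = 702
  C-Cl: 1 × 319 = 319
  C-H: 7 × 420 = 2940
  Σ(formed) = 3961 kJ
ΔH = Σ(broken) − Σ(formed) = 3898 − 3961 = −63 kJ

ΔH ≈ −63 kJ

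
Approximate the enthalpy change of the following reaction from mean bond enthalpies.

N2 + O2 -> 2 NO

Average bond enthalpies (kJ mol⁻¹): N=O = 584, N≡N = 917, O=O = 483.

Bonds broken (reactants):
  N≡N: 1 × 917 = 917
  O=O: 1 × 483 = 483
  Σ(broken) = 1400 kJ
Bonds formed (products):
  N=O: 2 × 584 = 1168
  Σ(formed) = 1168 kJ
ΔH = Σ(broken) − Σ(formed) = 1400 − 1168 = +232 kJ

ΔH ≈ +232 kJ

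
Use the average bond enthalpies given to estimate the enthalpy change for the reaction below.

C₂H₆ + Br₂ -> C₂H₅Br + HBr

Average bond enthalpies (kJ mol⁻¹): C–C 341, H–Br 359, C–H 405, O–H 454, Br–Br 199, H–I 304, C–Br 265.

ΔH ≈ −20 kJ

Bonds broken (reactants):
  Br–Br: 1 × 199 = 199
  C–C: 1 × 341 = 341
  C–H: 6 × 405 = 2430
  Σ(broken) = 2970 kJ
Bonds formed (products):
  C–Br: 1 × 265 = 265
  C–C: 1 × 341 = 341
  C–H: 5 × 405 = 2025
  H–Br: 1 × 359 = 359
  Σ(formed) = 2990 kJ
ΔH = Σ(broken) − Σ(formed) = 2970 − 2990 = −20 kJ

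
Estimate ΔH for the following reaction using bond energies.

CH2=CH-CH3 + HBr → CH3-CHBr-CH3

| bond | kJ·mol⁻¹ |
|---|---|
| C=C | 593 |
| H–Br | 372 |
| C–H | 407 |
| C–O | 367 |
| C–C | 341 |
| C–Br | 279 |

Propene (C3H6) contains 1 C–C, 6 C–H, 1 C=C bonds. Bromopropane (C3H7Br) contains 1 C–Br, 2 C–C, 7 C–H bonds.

Bonds broken (reactants):
  C–C: 1 × 341 = 341
  C–H: 6 × 407 = 2442
  C=C: 1 × 593 = 593
  H–Br: 1 × 372 = 372
  Σ(broken) = 3748 kJ
Bonds formed (products):
  C–Br: 1 × 279 = 279
  C–C: 2 × 341 = 682
  C–H: 7 × 407 = 2849
  Σ(formed) = 3810 kJ
ΔH = Σ(broken) − Σ(formed) = 3748 − 3810 = −62 kJ

ΔH ≈ −62 kJ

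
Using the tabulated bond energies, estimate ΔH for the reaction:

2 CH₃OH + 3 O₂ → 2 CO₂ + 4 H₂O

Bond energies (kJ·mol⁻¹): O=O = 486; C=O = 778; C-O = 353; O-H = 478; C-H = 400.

Bonds broken (reactants):
  C-H: 6 × 400 = 2400
  C-O: 2 × 353 = 706
  O-H: 2 × 478 = 956
  O=O: 3 × 486 = 1458
  Σ(broken) = 5520 kJ
Bonds formed (products):
  C=O: 4 × 778 = 3112
  O-H: 8 × 478 = 3824
  Σ(formed) = 6936 kJ
ΔH = Σ(broken) − Σ(formed) = 5520 − 6936 = −1416 kJ

ΔH ≈ −1416 kJ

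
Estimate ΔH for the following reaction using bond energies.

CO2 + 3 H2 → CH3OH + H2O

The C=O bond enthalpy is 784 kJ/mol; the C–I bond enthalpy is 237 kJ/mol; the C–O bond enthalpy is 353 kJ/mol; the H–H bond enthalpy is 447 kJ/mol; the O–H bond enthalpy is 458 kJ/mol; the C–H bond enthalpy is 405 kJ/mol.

ΔH ≈ −33 kJ

Bonds broken (reactants):
  C=O: 2 × 784 = 1568
  H–H: 3 × 447 = 1341
  Σ(broken) = 2909 kJ
Bonds formed (products):
  C–H: 3 × 405 = 1215
  C–O: 1 × 353 = 353
  O–H: 3 × 458 = 1374
  Σ(formed) = 2942 kJ
ΔH = Σ(broken) − Σ(formed) = 2909 − 2942 = −33 kJ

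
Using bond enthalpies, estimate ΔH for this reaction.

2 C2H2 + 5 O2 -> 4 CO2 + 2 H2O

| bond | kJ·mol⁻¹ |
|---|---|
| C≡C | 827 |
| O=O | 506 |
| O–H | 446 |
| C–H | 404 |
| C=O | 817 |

Bonds broken (reactants):
  C≡C: 2 × 827 = 1654
  C–H: 4 × 404 = 1616
  O=O: 5 × 506 = 2530
  Σ(broken) = 5800 kJ
Bonds formed (products):
  C=O: 8 × 817 = 6536
  O–H: 4 × 446 = 1784
  Σ(formed) = 8320 kJ
ΔH = Σ(broken) − Σ(formed) = 5800 − 8320 = −2520 kJ

ΔH ≈ −2520 kJ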